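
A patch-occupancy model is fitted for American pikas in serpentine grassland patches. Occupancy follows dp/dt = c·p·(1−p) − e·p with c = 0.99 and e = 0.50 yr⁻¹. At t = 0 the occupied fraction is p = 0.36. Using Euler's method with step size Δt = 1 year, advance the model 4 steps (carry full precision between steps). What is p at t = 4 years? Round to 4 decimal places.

0.4793

Update rule: p ← p + [c·p·(1−p) − e·p]·Δt with Δt = 1.
t = 1: p = 0.36000 + (+0.04810) = 0.40810
t = 2: p = 0.40810 + (+0.03509) = 0.44319
t = 3: p = 0.44319 + (+0.02271) = 0.46590
t = 4: p = 0.46590 + (+0.01340) = 0.47930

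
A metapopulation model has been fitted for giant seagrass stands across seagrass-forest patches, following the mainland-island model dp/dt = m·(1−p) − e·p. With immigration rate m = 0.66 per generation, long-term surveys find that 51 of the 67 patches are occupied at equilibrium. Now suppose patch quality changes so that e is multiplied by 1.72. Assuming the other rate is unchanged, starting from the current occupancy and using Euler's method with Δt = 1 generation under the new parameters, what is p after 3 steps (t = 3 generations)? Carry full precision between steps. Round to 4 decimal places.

0.6495

Observed p* = 51/67 = 0.76119.
Balance m(1−p*) = e·p* gives e = m(1−p*)/p* = 0.66×0.23881/0.76119 = 0.20706.
Starting from p₀ = 0.76119; update p ← p + (dp/dt)·Δt with the new parameters.
  1  |  dp/dt·Δt = -0.113481  |  p_1 = 0.647713
  2  |  dp/dt·Δt = +0.001832  |  p_2 = 0.649545
  3  |  dp/dt·Δt = -0.000030  |  p_3 = 0.649516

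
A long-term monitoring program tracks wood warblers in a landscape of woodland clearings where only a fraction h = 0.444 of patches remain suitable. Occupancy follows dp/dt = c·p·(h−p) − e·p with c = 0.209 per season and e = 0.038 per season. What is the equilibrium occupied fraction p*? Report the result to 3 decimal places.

Setting dp/dt = 0 and dividing by p* gives c·(h−p*) = e.
So p* = h − e/c = 0.444 − 0.038/0.209 = 0.444 − 0.1818 = 0.2622.

0.262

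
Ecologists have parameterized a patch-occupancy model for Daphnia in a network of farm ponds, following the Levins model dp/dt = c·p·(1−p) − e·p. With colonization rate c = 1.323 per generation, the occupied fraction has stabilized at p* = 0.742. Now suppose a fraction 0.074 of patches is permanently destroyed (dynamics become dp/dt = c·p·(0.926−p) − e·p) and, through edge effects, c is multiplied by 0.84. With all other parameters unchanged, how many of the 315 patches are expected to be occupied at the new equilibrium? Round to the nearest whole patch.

195

Balance c(1−p*) = e gives e = 1.323×(1 − 0.74200) = 0.34133.
New p* = 0.926 − e/c = 0.926 − 0.34133/1.11132 = 0.61886.
Expected occupied = 315 × 0.61886 = 194.94 ≈ 195.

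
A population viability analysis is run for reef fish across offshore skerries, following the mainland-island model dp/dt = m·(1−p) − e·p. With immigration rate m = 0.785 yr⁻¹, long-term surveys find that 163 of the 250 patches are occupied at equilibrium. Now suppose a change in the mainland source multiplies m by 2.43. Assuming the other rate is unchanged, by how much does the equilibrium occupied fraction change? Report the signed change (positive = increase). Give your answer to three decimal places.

Observed p* = 163/250 = 0.65200.
Balance m(1−p*) = e·p* gives e = m(1−p*)/p* = 0.785×0.34800/0.65200 = 0.41899.
New p* = m/(m+e) = 1.90755/(1.90755+0.41899) = 0.81991.
Δp* = 0.81991 − 0.65200 = +0.16791.

0.168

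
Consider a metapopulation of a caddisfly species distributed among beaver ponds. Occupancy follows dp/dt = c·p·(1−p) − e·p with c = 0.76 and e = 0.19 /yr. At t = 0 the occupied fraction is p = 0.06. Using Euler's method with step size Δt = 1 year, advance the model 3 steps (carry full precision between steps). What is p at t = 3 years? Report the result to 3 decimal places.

0.201

Update rule: p ← p + [c·p·(1−p) − e·p]·Δt with Δt = 1.
p: 0.06000 → 0.09146  (Δp = +0.03146)
p: 0.09146 → 0.13724  (Δp = +0.04578)
p: 0.13724 → 0.20115  (Δp = +0.06391)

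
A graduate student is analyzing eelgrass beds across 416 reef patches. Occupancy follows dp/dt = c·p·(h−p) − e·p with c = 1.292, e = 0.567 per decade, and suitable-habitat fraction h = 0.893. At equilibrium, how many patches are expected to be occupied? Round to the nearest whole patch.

p* = h − e/c = 0.893 − 0.4389 = 0.4541.
Expected occupied patches = N × p* = 416 × 0.4541 = 188.92 ≈ 189.

189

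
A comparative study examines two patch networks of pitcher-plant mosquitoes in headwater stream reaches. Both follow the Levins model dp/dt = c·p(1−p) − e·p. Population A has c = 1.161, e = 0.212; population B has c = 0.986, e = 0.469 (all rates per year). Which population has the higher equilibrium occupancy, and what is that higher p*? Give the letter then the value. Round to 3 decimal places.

A, 0.817

A: p*_A = 1 − 0.212/1.161 = 0.8174.
B: p*_B = 1 − 0.469/0.986 = 0.5243.
A is higher at 0.8174.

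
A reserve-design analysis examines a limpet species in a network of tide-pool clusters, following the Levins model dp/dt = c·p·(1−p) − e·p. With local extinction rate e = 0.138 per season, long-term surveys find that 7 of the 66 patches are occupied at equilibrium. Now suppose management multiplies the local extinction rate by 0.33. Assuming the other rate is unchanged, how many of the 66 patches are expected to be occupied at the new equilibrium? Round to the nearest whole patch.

47

Observed p* = 7/66 = 0.10606.
Balance c(1−p*) = e gives c = e/(1 − 0.10606) = 0.138/0.89394 = 0.15437.
New p* = 1 − e/c = 1 − 0.04554/0.15437 = 0.70499.
Expected occupied = 66 × 0.70499 = 46.53 ≈ 47.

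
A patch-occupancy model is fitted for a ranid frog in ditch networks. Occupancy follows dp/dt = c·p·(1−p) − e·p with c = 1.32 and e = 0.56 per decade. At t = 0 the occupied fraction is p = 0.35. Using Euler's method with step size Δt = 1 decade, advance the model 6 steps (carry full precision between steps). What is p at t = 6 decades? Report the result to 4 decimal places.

0.5755

Update rule: p ← p + [c·p·(1−p) − e·p]·Δt with Δt = 1.
p: 0.35000 → 0.45430  (Δp = +0.10430)
p: 0.45430 → 0.52714  (Δp = +0.07284)
p: 0.52714 → 0.56097  (Δp = +0.03383)
p: 0.56097 → 0.57192  (Δp = +0.01095)
p: 0.57192 → 0.57482  (Δp = +0.00290)
p: 0.57482 → 0.57553  (Δp = +0.00071)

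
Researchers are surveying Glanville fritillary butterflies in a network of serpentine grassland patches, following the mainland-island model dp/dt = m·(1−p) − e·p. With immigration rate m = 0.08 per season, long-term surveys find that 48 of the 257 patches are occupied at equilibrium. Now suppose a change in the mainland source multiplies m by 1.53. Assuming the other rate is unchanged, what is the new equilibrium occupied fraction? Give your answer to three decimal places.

0.260

Observed p* = 48/257 = 0.18677.
Balance m(1−p*) = e·p* gives e = m(1−p*)/p* = 0.08×0.81323/0.18677 = 0.34833.
New p* = m/(m+e) = 0.12240/(0.12240+0.34833) = 0.26002.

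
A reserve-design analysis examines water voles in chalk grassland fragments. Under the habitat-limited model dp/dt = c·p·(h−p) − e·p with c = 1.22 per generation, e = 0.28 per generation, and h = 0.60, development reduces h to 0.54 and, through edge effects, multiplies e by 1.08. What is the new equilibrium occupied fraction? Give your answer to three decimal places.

Before: p* = h − e/c = 0.60 − 0.28/1.22 = 0.60 − 0.2295 = 0.3705.
After: c = 1.22, e = 0.3024, h = 0.54; p* = 0.54 − 0.3024/1.22 = 0.2921.

0.292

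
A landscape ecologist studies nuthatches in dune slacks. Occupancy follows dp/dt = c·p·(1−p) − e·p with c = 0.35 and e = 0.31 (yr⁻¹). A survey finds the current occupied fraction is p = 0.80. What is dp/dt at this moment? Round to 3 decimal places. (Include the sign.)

-0.192

Colonization term: c·p·(1−p) = 0.35×0.80×0.2000 = 0.05600.
Extinction term: e·p = 0.24800.
dp/dt = 0.05600 − 0.24800 = -0.19200.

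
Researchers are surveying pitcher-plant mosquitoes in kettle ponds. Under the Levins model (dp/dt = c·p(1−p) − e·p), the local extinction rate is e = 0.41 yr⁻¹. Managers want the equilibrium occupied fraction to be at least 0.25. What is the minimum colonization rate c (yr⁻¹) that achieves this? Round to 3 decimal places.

p* = 1 − e/c ≥ 0.25 requires e/c ≤ 0.7500, i.e. c ≥ e/0.7500.
c_min = 0.41/0.7500 = 0.5467.

0.547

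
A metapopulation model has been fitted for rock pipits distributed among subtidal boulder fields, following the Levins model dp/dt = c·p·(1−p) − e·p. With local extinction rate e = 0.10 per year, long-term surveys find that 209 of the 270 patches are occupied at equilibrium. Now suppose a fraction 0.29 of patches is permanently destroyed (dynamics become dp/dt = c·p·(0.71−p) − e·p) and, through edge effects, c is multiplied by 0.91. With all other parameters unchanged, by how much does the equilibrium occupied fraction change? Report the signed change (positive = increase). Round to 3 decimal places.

-0.312

Observed p* = 209/270 = 0.77407.
Balance c(1−p*) = e gives c = e/(1 − 0.77407) = 0.10/0.22593 = 0.44261.
New p* = 0.71 − e/c = 0.71 − 0.10000/0.40278 = 0.46173.
Δp* = 0.46173 − 0.77407 = -0.31234.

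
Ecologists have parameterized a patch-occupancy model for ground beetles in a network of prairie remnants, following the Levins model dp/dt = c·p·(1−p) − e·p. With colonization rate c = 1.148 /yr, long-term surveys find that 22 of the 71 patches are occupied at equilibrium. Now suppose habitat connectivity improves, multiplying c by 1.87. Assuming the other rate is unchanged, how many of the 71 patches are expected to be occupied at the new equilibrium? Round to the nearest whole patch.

Observed p* = 22/71 = 0.30986.
Balance c(1−p*) = e gives e = 1.148×(1 − 0.30986) = 0.79228.
New p* = 1 − e/c = 1 − 0.79228/2.14676 = 0.63094.
Expected occupied = 71 × 0.63094 = 44.80 ≈ 45.

45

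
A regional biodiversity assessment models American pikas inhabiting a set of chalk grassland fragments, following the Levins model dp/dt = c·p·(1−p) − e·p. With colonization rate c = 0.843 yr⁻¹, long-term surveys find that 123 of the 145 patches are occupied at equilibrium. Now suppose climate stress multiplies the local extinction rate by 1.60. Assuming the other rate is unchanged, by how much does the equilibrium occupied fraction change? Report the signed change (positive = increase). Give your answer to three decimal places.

Observed p* = 123/145 = 0.84828.
Balance c(1−p*) = e gives e = 0.843×(1 − 0.84828) = 0.12790.
New p* = 1 − e/c = 1 − 0.20464/0.84300 = 0.75725.
Δp* = 0.75725 − 0.84828 = -0.09103.

-0.091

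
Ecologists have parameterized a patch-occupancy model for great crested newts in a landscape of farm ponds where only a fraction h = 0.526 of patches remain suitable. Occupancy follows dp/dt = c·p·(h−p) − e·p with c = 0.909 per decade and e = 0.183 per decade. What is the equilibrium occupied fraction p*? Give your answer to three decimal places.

Setting dp/dt = 0 and dividing by p* gives c·(h−p*) = e.
So p* = h − e/c = 0.526 − 0.183/0.909 = 0.526 − 0.2013 = 0.3247.

0.325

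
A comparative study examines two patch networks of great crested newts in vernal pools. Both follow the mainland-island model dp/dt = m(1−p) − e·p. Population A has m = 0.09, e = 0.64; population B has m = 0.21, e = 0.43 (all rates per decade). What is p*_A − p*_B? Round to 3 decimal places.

A: p*_A = m/(m+e) = 0.09/0.7300 = 0.1233.
B: p*_B = 0.21/0.6400 = 0.3281.
p*_A − p*_B = 0.1233 − 0.3281 = -0.2048.

-0.205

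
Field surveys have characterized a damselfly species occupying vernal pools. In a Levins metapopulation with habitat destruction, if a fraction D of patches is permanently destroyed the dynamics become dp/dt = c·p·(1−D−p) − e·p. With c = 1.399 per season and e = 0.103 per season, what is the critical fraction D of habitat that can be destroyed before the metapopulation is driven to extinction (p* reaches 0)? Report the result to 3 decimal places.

0.926

The nontrivial equilibrium is p* = (1−D) − e/c; extinction occurs when this hits zero.
So D_crit = 1 − e/c = 1 − 0.103/1.399 = 1 − 0.0736 = 0.9264.
Note this equals the original equilibrium occupancy — the Levins extinction-debt result.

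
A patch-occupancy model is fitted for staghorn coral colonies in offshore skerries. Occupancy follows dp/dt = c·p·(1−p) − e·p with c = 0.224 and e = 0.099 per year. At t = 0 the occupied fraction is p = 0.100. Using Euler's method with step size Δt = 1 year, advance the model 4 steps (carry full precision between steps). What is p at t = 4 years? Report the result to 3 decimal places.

Update rule: p ← p + [c·p·(1−p) − e·p]·Δt with Δt = 1.
  1  |  dp/dt·Δt = +0.010260  |  p_1 = 0.110260
  2  |  dp/dt·Δt = +0.011059  |  p_2 = 0.121319
  3  |  dp/dt·Δt = +0.011868  |  p_3 = 0.133187
  4  |  dp/dt·Δt = +0.012675  |  p_4 = 0.145862

0.146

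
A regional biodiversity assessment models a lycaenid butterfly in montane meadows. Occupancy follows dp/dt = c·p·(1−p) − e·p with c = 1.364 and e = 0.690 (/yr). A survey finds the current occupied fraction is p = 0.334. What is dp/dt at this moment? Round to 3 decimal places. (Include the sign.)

Colonization term: c·p·(1−p) = 1.364×0.334×0.6660 = 0.30341.
Extinction term: e·p = 0.23046.
dp/dt = 0.30341 − 0.23046 = 0.07295.

0.073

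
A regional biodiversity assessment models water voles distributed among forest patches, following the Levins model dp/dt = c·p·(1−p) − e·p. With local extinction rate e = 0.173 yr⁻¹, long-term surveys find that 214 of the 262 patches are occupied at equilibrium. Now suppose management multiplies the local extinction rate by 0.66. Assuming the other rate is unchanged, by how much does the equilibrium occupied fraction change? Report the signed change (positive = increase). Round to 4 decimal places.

0.0623

Observed p* = 214/262 = 0.81679.
Balance c(1−p*) = e gives c = e/(1 − 0.81679) = 0.173/0.18321 = 0.94427.
New p* = 1 − e/c = 1 − 0.11418/0.94427 = 0.87908.
Δp* = 0.87908 − 0.81679 = +0.06229.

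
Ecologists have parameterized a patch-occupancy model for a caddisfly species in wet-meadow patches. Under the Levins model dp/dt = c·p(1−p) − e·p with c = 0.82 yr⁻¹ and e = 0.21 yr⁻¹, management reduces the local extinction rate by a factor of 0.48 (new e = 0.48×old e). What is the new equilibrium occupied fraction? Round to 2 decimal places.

Before: p* = 1 − 0.21/0.82 = 0.7439.
After the change, c = 0.82, e = 0.1008, so p* = 1 − 0.1008/0.82 = 0.8771.

0.88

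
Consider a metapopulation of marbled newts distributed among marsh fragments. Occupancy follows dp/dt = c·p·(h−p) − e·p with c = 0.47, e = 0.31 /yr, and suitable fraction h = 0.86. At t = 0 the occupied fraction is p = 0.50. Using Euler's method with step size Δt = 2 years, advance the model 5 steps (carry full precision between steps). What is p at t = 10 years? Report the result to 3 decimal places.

Update rule: p ← p + [c·p·(h−p) − e·p]·Δt with Δt = 2.
step 1: Δp = -0.14080, p = 0.35920
step 2: Δp = -0.05361, p = 0.30559
step 3: Δp = -0.03021, p = 0.27538
step 4: Δp = -0.01940, p = 0.25598
step 5: Δp = -0.01337, p = 0.24261

0.243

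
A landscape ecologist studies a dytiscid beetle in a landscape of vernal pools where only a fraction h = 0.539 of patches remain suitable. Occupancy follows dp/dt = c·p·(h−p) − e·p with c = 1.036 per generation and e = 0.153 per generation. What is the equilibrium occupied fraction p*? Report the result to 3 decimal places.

0.391

Setting dp/dt = 0 and dividing by p* gives c·(h−p*) = e.
So p* = h − e/c = 0.539 − 0.153/1.036 = 0.539 − 0.1477 = 0.3913.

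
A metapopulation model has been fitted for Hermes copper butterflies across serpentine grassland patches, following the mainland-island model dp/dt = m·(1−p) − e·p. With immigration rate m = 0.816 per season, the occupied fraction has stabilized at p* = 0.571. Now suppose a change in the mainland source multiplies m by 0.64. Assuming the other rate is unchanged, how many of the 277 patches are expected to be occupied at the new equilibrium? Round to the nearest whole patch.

127

Balance m(1−p*) = e·p* gives e = m(1−p*)/p* = 0.816×0.42900/0.57100 = 0.61307.
New p* = m/(m+e) = 0.52224/(0.52224+0.61307) = 0.46000.
Expected occupied = 277 × 0.46000 = 127.42 ≈ 127.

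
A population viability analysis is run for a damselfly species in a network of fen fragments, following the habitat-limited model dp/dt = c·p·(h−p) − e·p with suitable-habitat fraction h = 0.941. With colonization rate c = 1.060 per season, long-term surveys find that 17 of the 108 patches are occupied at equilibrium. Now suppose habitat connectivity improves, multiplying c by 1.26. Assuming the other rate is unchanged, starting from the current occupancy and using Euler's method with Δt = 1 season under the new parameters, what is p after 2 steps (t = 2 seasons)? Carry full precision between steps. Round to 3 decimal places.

Observed p* = 17/108 = 0.15741.
Balance c(h−p*) = e gives e = 1.060×(0.941 − 0.15741) = 0.83061.
Starting from p₀ = 0.15741; update p ← p + (dp/dt)·Δt with the new parameters.
step 1: Δp = +0.03399, p = 0.19140
step 2: Δp = +0.03264, p = 0.22405

0.224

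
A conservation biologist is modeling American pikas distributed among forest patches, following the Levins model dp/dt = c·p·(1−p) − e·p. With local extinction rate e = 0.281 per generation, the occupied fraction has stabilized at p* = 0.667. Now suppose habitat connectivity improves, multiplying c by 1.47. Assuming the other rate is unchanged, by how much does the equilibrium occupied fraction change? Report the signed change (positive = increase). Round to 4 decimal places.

0.1065

Balance c(1−p*) = e gives c = e/(1 − 0.66700) = 0.281/0.33300 = 0.84384.
New p* = 1 − e/c = 1 − 0.28100/1.24044 = 0.77347.
Δp* = 0.77347 − 0.66700 = +0.10647.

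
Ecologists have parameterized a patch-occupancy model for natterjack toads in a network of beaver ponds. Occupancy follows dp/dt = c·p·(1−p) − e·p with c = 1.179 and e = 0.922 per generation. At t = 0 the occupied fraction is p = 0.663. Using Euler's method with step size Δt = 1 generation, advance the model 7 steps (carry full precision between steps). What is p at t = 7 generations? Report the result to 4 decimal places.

Update rule: p ← p + [c·p·(1−p) − e·p]·Δt with Δt = 1.
t = 1: p = 0.66300 + (-0.34786) = 0.31514
t = 2: p = 0.31514 + (-0.03610) = 0.27904
t = 3: p = 0.27904 + (-0.02009) = 0.25895
t = 4: p = 0.25895 + (-0.01251) = 0.24644
t = 5: p = 0.24644 + (-0.00827) = 0.23817
t = 6: p = 0.23817 + (-0.00567) = 0.23250
t = 7: p = 0.23250 + (-0.00398) = 0.22852

0.2285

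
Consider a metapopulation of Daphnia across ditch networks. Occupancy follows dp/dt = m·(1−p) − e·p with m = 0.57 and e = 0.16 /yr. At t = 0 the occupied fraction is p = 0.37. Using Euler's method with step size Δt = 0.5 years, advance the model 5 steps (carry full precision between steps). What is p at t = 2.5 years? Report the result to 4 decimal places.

0.7384

Update rule: p ← p + [m·(1−p) − e·p]·Δt with Δt = 0.5.
  1  |  dp/dt·Δt = +0.149950  |  p_1 = 0.519950
  2  |  dp/dt·Δt = +0.095218  |  p_2 = 0.615168
  3  |  dp/dt·Δt = +0.060464  |  p_3 = 0.675632
  4  |  dp/dt·Δt = +0.038394  |  p_4 = 0.714026
  5  |  dp/dt·Δt = +0.024380  |  p_5 = 0.738407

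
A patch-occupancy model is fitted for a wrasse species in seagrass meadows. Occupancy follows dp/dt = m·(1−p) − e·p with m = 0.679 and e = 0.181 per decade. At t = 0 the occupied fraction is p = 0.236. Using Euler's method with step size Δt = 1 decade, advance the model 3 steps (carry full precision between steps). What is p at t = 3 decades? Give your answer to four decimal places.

0.7880

Update rule: p ← p + [m·(1−p) − e·p]·Δt with Δt = 1.
t = 1: p = 0.23600 + (+0.47604) = 0.71204
t = 2: p = 0.71204 + (+0.06665) = 0.77869
t = 3: p = 0.77869 + (+0.00933) = 0.78802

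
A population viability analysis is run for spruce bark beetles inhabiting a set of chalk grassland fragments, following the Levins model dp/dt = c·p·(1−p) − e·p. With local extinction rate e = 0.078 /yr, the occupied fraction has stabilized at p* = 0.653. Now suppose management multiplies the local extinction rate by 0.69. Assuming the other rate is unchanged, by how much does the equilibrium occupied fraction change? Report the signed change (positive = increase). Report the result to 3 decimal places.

0.108

Balance c(1−p*) = e gives c = e/(1 − 0.65300) = 0.078/0.34700 = 0.22478.
New p* = 1 − e/c = 1 − 0.05382/0.22478 = 0.76057.
Δp* = 0.76057 − 0.65300 = +0.10757.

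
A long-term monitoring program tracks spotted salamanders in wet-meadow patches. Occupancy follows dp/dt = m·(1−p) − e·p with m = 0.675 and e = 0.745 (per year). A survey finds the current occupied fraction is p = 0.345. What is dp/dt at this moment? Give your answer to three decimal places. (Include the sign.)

Colonization term: m·(1−p) = 0.675×0.6550 = 0.44213.
Extinction term: e·p = 0.25703.
dp/dt = 0.44213 − 0.25703 = 0.18510.

0.185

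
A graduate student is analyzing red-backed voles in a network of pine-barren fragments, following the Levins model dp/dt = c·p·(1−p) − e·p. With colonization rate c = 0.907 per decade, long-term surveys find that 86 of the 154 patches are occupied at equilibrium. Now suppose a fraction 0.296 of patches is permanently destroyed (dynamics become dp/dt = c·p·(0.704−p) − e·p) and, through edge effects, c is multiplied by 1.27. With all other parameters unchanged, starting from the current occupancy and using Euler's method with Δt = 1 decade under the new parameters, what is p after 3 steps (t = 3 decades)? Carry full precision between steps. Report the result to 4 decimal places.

0.3763

Observed p* = 86/154 = 0.55844.
Balance c(1−p*) = e gives e = 0.907×(1 − 0.55844) = 0.40049.
Starting from p₀ = 0.55844; update p ← p + (dp/dt)·Δt with the new parameters.
  1  |  dp/dt·Δt = -0.130020  |  p_1 = 0.428422
  2  |  dp/dt·Δt = -0.035584  |  p_2 = 0.392838
  3  |  dp/dt·Δt = -0.016526  |  p_3 = 0.376312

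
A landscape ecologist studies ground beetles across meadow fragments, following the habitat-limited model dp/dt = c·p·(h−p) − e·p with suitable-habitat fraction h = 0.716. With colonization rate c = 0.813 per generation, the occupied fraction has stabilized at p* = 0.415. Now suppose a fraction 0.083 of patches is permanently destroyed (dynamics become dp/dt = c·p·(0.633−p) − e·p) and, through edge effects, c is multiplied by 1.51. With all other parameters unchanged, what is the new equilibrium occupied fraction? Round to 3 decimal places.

Balance c(h−p*) = e gives e = 0.813×(0.716 − 0.41500) = 0.24471.
New p* = 0.633 − e/c = 0.633 − 0.24471/1.22763 = 0.43366.

0.434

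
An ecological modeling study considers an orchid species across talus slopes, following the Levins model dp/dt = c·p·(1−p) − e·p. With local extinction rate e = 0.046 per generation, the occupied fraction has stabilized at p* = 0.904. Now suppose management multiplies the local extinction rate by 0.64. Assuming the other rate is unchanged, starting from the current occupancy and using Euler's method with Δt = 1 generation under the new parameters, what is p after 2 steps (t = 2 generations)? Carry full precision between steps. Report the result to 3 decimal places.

0.928

Balance c(1−p*) = e gives c = e/(1 − 0.90400) = 0.046/0.09600 = 0.47917.
Starting from p₀ = 0.90400; update p ← p + (dp/dt)·Δt with the new parameters.
  1  |  dp/dt·Δt = +0.014970  |  p_1 = 0.918970
  2  |  dp/dt·Δt = +0.008626  |  p_2 = 0.927596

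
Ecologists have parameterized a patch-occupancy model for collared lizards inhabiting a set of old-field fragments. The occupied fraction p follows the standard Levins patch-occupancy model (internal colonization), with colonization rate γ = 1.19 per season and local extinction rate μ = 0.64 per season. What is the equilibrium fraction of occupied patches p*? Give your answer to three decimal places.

At equilibrium, colonization balances extinction: γ·p*·(1−p*) = μ·p*.
So p* = 1 − μ/γ = 1 − 0.64/1.19 = 1 − 0.5378 = 0.4622.

0.462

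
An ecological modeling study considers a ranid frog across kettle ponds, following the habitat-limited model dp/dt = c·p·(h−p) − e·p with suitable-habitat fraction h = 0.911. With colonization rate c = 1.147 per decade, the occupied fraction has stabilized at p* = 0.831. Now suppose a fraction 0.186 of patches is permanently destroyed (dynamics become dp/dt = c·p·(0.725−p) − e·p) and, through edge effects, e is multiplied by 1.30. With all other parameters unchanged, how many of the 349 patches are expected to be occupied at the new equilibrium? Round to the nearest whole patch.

Balance c(h−p*) = e gives e = 1.147×(0.911 − 0.83100) = 0.09176.
New p* = 0.725 − e/c = 0.725 − 0.11929/1.14700 = 0.62100.
Expected occupied = 349 × 0.62100 = 216.73 ≈ 217.

217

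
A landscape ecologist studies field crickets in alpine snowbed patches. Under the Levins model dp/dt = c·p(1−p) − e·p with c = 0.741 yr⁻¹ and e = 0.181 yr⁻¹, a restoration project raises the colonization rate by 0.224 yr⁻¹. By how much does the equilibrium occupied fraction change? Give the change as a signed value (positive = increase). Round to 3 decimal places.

0.057

Before: p* = 1 − 0.181/0.741 = 0.7557.
After the change, c = 0.965, e = 0.181, so p* = 1 − 0.181/0.965 = 0.8124.
Δp* = 0.8124 − 0.7557 = +0.0567.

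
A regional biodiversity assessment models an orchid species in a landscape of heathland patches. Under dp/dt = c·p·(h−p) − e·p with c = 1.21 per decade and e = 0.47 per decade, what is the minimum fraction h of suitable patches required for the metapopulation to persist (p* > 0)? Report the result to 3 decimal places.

p* = h − e/c is positive only when h > e/c.
h_min = e/c = 0.47/1.21 = 0.3884.

0.388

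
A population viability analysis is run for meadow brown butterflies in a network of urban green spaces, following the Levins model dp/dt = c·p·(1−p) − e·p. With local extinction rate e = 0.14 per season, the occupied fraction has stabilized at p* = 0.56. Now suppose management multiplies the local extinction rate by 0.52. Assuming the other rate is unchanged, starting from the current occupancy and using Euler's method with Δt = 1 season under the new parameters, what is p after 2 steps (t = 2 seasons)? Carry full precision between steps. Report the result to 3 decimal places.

0.631

Balance c(1−p*) = e gives c = e/(1 − 0.56000) = 0.14/0.44000 = 0.31818.
Starting from p₀ = 0.56000; update p ← p + (dp/dt)·Δt with the new parameters.
t = 1: p = 0.56000 + (+0.03763) = 0.59763
t = 2: p = 0.59763 + (+0.03300) = 0.63064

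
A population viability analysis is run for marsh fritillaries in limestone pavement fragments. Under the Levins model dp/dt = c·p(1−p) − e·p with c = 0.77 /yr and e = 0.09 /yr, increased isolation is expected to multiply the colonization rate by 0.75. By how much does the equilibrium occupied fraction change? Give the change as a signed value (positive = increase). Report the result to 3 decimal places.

Before: p* = 1 − 0.09/0.77 = 0.8831.
After the change, c = 0.5775, e = 0.09, so p* = 1 − 0.09/0.5775 = 0.8442.
Δp* = 0.8442 − 0.8831 = -0.0390.

-0.039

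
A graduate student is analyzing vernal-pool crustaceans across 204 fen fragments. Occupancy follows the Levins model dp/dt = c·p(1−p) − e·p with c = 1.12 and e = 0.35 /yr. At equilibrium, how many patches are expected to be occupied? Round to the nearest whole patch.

p* = 1 − e/c = 1 − 0.35/1.12 = 0.6875.
Expected occupied patches = N × p* = 204 × 0.6875 = 140.25 ≈ 140.

140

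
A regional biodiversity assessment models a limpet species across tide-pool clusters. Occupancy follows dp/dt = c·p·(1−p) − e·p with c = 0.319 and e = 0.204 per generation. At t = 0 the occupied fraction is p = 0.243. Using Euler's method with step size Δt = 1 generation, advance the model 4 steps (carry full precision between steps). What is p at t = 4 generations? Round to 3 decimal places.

0.277

Update rule: p ← p + [c·p·(1−p) − e·p]·Δt with Δt = 1.
  1  |  dp/dt·Δt = +0.009108  |  p_1 = 0.252108
  2  |  dp/dt·Δt = +0.008717  |  p_2 = 0.260826
  3  |  dp/dt·Δt = +0.008293  |  p_3 = 0.269119
  4  |  dp/dt·Δt = +0.007845  |  p_4 = 0.276964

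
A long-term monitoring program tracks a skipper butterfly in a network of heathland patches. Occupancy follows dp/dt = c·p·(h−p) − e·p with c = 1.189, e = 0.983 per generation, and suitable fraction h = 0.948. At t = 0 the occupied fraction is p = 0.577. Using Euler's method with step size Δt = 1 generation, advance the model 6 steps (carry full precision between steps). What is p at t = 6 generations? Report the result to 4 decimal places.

Update rule: p ← p + [c·p·(h−p) − e·p]·Δt with Δt = 1.
t = 1: p = 0.57700 + (-0.31267) = 0.26433
t = 2: p = 0.26433 + (-0.04497) = 0.21937
t = 3: p = 0.21937 + (-0.02559) = 0.19378
t = 4: p = 0.19378 + (-0.01671) = 0.17707
t = 5: p = 0.17707 + (-0.01175) = 0.16532
t = 6: p = 0.16532 + (-0.00866) = 0.15666

0.1567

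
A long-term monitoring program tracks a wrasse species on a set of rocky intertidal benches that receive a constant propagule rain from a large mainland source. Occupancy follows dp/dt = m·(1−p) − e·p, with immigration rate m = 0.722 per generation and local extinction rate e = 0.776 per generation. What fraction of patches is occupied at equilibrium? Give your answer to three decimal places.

0.482

Setting dp/dt = 0: m − m·p* = e·p*, so m = (m+e)·p*.
p* = m/(m+e) = 0.722/(0.722+0.776) = 0.722/1.4980 = 0.4820.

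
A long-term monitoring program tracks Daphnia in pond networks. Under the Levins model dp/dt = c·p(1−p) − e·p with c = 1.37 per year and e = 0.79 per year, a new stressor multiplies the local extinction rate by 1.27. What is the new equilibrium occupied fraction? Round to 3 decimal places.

0.268

Before: p* = 1 − 0.79/1.37 = 0.4234.
After the change, c = 1.37, e = 1.0033, so p* = 1 − 1.0033/1.37 = 0.2677.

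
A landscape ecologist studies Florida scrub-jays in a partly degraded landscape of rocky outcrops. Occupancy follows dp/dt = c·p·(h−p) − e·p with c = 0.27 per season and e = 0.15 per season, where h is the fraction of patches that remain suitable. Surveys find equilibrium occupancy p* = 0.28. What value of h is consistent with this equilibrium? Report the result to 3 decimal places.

0.836

At equilibrium c(h−p*) = e, so h = p* + e/c.
h = 0.28 + 0.15/0.27 = 0.28 + 0.5556 = 0.8356.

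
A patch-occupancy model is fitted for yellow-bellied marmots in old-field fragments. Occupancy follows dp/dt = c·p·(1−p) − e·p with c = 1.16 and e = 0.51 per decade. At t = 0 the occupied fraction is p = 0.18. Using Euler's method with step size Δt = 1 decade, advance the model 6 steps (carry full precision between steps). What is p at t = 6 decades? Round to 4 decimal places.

Update rule: p ← p + [c·p·(1−p) − e·p]·Δt with Δt = 1.
t = 1: p = 0.18000 + (+0.07942) = 0.25942
t = 2: p = 0.25942 + (+0.09056) = 0.34997
t = 3: p = 0.34997 + (+0.08540) = 0.43538
t = 4: p = 0.43538 + (+0.06311) = 0.49849
t = 5: p = 0.49849 + (+0.03577) = 0.53426
t = 6: p = 0.53426 + (+0.01617) = 0.55042

0.5504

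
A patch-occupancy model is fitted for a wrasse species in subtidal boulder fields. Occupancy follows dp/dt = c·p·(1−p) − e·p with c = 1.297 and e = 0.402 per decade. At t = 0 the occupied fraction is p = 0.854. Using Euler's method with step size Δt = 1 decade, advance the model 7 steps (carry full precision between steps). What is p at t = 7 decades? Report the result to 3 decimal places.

0.690

Update rule: p ← p + [c·p·(1−p) − e·p]·Δt with Δt = 1.
  1  |  dp/dt·Δt = -0.181593  |  p_1 = 0.672407
  2  |  dp/dt·Δt = +0.015390  |  p_2 = 0.687797
  3  |  dp/dt·Δt = +0.002013  |  p_3 = 0.689810
  4  |  dp/dt·Δt = +0.000218  |  p_4 = 0.690028
  5  |  dp/dt·Δt = +0.000023  |  p_5 = 0.690051
  6  |  dp/dt·Δt = +0.000002  |  p_6 = 0.690054
  7  |  dp/dt·Δt = +0.000000  |  p_7 = 0.690054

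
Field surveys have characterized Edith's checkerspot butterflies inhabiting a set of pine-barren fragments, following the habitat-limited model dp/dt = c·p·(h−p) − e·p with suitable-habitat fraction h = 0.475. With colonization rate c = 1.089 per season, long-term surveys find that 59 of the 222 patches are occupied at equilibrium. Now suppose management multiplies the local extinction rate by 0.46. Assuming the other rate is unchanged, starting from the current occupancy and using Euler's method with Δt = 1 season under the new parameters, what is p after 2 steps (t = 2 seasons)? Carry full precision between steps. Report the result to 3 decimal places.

0.325

Observed p* = 59/222 = 0.26577.
Balance c(h−p*) = e gives e = 1.089×(0.475 − 0.26577) = 0.22786.
Starting from p₀ = 0.26577; update p ← p + (dp/dt)·Δt with the new parameters.
p: 0.26577 → 0.29847  (Δp = +0.03270)
p: 0.29847 → 0.32456  (Δp = +0.02610)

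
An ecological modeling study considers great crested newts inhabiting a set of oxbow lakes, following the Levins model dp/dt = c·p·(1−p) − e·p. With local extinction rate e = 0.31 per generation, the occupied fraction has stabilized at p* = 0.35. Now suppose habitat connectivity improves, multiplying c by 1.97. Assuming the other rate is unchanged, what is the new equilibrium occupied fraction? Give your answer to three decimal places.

0.670

Balance c(1−p*) = e gives c = e/(1 − 0.35000) = 0.31/0.65000 = 0.47692.
New p* = 1 − e/c = 1 − 0.31000/0.93953 = 0.67005.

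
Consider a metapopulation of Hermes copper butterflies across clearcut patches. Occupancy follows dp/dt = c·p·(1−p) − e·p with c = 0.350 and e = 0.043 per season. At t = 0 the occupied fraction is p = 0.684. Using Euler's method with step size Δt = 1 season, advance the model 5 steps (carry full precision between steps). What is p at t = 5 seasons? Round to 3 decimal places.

0.836

Update rule: p ← p + [c·p·(1−p) − e·p]·Δt with Δt = 1.
step 1: Δp = +0.04624, p = 0.73024
step 2: Δp = +0.03755, p = 0.76778
step 3: Δp = +0.02939, p = 0.79717
step 4: Δp = +0.02231, p = 0.81948
step 5: Δp = +0.01654, p = 0.83602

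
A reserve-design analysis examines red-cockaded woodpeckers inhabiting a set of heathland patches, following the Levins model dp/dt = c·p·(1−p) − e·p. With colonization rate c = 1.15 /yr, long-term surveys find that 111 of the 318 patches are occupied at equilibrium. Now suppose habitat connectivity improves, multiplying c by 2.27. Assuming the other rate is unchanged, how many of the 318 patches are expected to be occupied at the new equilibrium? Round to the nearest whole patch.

Observed p* = 111/318 = 0.34906.
Balance c(1−p*) = e gives e = 1.15×(1 − 0.34906) = 0.74858.
New p* = 1 − e/c = 1 − 0.74858/2.61050 = 0.71324.
Expected occupied = 318 × 0.71324 = 226.81 ≈ 227.

227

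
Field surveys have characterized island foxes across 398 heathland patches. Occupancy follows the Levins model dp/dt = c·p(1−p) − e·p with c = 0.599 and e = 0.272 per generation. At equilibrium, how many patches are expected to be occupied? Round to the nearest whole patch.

217

p* = 1 − e/c = 1 − 0.272/0.599 = 0.5459.
Expected occupied patches = N × p* = 398 × 0.5459 = 217.27 ≈ 217.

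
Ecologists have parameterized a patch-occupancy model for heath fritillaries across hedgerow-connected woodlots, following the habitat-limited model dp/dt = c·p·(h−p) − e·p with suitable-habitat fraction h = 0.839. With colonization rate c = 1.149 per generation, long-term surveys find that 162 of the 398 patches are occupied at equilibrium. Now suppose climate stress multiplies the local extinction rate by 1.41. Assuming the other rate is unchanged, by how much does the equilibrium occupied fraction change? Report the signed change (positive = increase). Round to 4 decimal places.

-0.1771

Observed p* = 162/398 = 0.40704.
Balance c(h−p*) = e gives e = 1.149×(0.839 − 0.40704) = 0.49632.
New p* = 0.839 − e/c = 0.839 − 0.69981/1.14900 = 0.22994.
Δp* = 0.22994 − 0.40704 = -0.17710.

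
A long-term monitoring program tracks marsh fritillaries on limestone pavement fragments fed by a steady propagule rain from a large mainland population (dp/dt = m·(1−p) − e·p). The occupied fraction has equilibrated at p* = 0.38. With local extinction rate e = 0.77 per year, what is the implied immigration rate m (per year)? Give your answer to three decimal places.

At equilibrium m(1−p*) = e·p*, so m = e·p*/(1−p*).
m = 0.77 × 0.38 / 0.6200 = 0.2926/0.6200 = 0.4719.

0.472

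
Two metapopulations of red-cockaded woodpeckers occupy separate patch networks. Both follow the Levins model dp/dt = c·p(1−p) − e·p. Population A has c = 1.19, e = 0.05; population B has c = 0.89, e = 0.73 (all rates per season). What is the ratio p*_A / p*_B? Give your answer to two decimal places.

A: p*_A = 1 − 0.05/1.19 = 0.9580.
B: p*_B = 1 − 0.73/0.89 = 0.1798.
p*_A / p*_B = 0.9580/0.1798 = 5.3288.

5.33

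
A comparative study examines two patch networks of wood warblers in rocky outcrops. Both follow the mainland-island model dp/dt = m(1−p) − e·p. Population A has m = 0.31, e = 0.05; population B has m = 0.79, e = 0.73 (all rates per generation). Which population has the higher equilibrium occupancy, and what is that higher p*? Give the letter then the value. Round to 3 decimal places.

A, 0.861

A: p*_A = m/(m+e) = 0.31/0.3600 = 0.8611.
B: p*_B = 0.79/1.5200 = 0.5197.
A is higher at 0.8611.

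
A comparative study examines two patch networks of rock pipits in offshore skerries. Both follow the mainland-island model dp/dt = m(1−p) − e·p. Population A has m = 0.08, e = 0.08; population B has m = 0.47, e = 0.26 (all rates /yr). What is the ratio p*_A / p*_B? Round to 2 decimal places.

0.78

A: p*_A = m/(m+e) = 0.08/0.1600 = 0.5000.
B: p*_B = 0.47/0.7300 = 0.6438.
p*_A / p*_B = 0.5000/0.6438 = 0.7766.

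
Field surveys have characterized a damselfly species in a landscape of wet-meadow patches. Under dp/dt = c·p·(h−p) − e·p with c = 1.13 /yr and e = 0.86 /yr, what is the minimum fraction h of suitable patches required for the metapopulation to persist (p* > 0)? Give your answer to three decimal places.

p* = h − e/c is positive only when h > e/c.
h_min = e/c = 0.86/1.13 = 0.7611.

0.761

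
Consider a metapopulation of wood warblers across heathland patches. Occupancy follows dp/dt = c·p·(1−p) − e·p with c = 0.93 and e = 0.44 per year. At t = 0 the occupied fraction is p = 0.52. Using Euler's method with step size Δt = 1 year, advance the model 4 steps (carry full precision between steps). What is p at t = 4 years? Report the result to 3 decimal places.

0.526

Update rule: p ← p + [c·p·(1−p) − e·p]·Δt with Δt = 1.
t = 1: p = 0.52000 + (+0.00333) = 0.52333
t = 2: p = 0.52333 + (+0.00173) = 0.52506
t = 3: p = 0.52506 + (+0.00089) = 0.52595
t = 4: p = 0.52595 + (+0.00046) = 0.52640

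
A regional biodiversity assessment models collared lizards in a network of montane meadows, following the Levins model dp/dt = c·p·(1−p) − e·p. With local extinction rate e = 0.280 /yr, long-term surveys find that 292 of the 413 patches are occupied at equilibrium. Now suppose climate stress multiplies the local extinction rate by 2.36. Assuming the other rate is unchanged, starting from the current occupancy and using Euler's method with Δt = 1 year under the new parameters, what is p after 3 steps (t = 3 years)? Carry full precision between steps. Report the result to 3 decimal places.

0.356

Observed p* = 292/413 = 0.70702.
Balance c(1−p*) = e gives c = e/(1 − 0.70702) = 0.280/0.29298 = 0.95570.
Starting from p₀ = 0.70702; update p ← p + (dp/dt)·Δt with the new parameters.
  1  |  dp/dt·Δt = -0.269234  |  p_1 = 0.437788
  2  |  dp/dt·Δt = -0.054064  |  p_2 = 0.383724
  3  |  dp/dt·Δt = -0.027561  |  p_3 = 0.356164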